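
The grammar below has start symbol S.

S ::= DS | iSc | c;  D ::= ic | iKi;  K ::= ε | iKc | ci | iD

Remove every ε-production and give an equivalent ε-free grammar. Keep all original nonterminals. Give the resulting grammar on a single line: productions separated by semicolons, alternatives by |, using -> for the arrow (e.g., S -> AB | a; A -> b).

S -> c | DS | iSc; D -> ic | ii | iKi; K -> ci | iD | ic | iKc

Nullable set: {K}.
D -> iKi: K nullable, giving iKi | ii.
Drop K -> ε.
K -> iKc: K nullable, giving iKc | ic.
Unchanged (no nullable symbols): S -> DS; S -> c; S -> iSc; D -> ic; K -> ci; K -> iD.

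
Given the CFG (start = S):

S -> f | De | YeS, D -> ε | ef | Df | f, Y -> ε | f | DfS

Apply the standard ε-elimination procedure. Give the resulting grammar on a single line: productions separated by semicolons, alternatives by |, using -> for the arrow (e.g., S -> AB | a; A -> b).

Nullable set: {D, Y}.
S -> De: D nullable, giving De | e.
S -> YeS: Y nullable, giving YeS | eS.
Drop D -> ε.
D -> Df: D nullable, giving Df | f.
Drop Y -> ε.
Y -> DfS: D nullable, giving DfS | fS.
Unchanged (no nullable symbols): S -> f; D -> ef; D -> f; Y -> f.

S -> e | f | De | eS | YeS; D -> f | Df | ef; Y -> f | fS | DfS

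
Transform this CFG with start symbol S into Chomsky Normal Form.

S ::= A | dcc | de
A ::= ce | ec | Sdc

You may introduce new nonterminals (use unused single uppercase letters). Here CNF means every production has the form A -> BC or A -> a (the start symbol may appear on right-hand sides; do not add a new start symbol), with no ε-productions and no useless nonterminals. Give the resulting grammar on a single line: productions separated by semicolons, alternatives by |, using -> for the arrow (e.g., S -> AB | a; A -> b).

No ε-productions.
After unit-elimination: S -> ce | de | ec | Sdc | dcc; A -> ce | ec | Sdc.
TERM: introduce C -> c, B -> d, D -> e and substitute in every rule of length ≥2.
BIN: A -> SBC becomes A -> SE, E -> BC; S -> BCC becomes S -> BF, F -> CC; S -> SBC becomes S -> SG, G -> BC.
Drop unreachable/unproductive: A.

S -> BD | BF | CD | DC | SG; B -> d; C -> c; D -> e; F -> CC; G -> BC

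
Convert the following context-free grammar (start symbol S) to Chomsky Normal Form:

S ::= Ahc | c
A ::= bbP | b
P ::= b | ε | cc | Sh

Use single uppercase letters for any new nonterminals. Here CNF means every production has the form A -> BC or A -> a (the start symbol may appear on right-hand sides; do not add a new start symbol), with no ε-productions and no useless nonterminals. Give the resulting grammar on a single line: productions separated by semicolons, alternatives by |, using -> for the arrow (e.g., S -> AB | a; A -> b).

Nullable: {P}; after ε-elimination: S -> c | Ahc; A -> b | bb | bbP; P -> b | Sh | cc.
No unit productions to eliminate.
TERM: introduce B -> b, D -> c, C -> h and substitute in every rule of length ≥2.
BIN: A -> BBP becomes A -> BE, E -> BP; S -> ACD becomes S -> AF, F -> CD.

S -> c | AF; A -> b | BB | BE; B -> b; C -> h; D -> c; E -> BP; F -> CD; P -> b | DD | SC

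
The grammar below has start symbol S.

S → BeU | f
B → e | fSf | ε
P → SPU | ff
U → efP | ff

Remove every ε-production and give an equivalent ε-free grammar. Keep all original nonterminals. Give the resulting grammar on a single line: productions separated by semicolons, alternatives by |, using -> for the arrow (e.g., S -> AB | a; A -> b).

Nullable set: {B}.
S -> BeU: B nullable, giving BeU | eU.
Drop B -> ε.
Unchanged (no nullable symbols): S -> f; B -> e; B -> fSf; P -> SPU; P -> ff; U -> efP; U -> ff.

S -> f | eU | BeU; B -> e | fSf; P -> ff | SPU; U -> ff | efP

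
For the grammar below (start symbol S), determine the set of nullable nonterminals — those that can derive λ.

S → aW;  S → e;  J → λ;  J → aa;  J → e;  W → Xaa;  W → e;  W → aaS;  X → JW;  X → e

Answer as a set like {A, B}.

Directly nullable (have an ε-rule): {J}.
Not nullable: S, W, X — each has a terminal in every rule's right-hand side or depends on a non-nullable symbol.

{J}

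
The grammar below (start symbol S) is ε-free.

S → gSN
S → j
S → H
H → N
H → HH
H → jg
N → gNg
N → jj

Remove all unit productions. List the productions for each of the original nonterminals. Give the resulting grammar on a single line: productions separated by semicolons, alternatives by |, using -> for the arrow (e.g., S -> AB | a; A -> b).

Unit productions: H->N, S->H.
Unit pairs (A ⇒* B via units): (H,N), (S,H), (S,N).
S: inherits non-unit rules of {H, N, S} → HH | gNg | gSN | j | jg | jj.
H: inherits non-unit rules of {H, N} → HH | gNg | jg | jj.
N: inherits non-unit rules of {N} → gNg | jj.

S -> j | HH | jg | jj | gNg | gSN; H -> HH | jg | jj | gNg; N -> jj | gNg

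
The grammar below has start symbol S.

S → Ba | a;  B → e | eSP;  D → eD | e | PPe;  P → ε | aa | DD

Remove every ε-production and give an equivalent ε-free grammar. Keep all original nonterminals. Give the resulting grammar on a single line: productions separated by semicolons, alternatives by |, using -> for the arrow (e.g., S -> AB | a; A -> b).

S -> a | Ba; B -> e | eS | eSP; D -> e | Pe | eD | PPe; P -> DD | aa

Nullable set: {P}.
B -> eSP: P nullable, giving eS | eSP.
D -> PPe: P, P nullable, giving PPe | Pe | e.
Drop P -> ε.
Unchanged (no nullable symbols): S -> Ba; S -> a; B -> e; D -> e; D -> eD; P -> DD; P -> aa.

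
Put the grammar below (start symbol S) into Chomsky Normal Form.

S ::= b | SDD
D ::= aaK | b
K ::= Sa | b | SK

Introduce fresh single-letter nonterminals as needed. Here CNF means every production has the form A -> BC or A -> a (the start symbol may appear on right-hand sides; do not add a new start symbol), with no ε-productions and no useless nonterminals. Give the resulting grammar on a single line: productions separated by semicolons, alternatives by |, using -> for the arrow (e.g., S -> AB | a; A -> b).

S -> b | SC; A -> a; B -> AK; C -> DD; D -> b | AB; K -> b | SA | SK

No ε-productions.
No unit productions to eliminate.
TERM: introduce A -> a and substitute in every rule of length ≥2.
BIN: D -> AAK becomes D -> AB, B -> AK; S -> SDD becomes S -> SC, C -> DD.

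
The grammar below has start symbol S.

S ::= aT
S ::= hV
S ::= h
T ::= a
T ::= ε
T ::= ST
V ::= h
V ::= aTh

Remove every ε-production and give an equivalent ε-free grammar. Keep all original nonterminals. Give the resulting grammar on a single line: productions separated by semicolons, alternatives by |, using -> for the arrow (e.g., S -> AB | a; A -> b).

Nullable set: {T}.
S -> aT: T nullable, giving a | aT.
Drop T -> ε.
T -> ST: T nullable, giving S | ST.
V -> aTh: T nullable, giving aTh | ah.
Unchanged (no nullable symbols): S -> h; S -> hV; T -> a; V -> h.

S -> a | h | aT | hV; T -> S | a | ST; V -> h | ah | aTh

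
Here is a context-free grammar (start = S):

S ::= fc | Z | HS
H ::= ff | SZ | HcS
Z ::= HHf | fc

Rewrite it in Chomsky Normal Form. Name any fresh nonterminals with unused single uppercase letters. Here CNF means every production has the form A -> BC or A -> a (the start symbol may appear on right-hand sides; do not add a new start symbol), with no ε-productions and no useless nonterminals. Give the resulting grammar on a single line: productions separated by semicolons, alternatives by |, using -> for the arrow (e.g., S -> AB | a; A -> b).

No ε-productions.
After unit-elimination: S -> HS | fc | HHf; H -> SZ | ff | HcS; Z -> fc | HHf.
TERM: introduce A -> c, B -> f and substitute in every rule of length ≥2.
BIN: H -> HAS becomes H -> HC, C -> AS; S -> HHB becomes S -> HD, D -> HB; Z -> HHB becomes Z -> HE, E -> HB.

S -> BA | HD | HS; A -> c; B -> f; C -> AS; D -> HB; E -> HB; H -> BB | HC | SZ; Z -> BA | HE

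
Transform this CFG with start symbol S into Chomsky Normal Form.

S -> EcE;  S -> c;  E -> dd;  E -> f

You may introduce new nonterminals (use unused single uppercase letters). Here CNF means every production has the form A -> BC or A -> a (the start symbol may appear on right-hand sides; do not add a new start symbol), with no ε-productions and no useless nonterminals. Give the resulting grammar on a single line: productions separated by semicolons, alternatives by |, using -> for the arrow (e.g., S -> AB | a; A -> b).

S -> c | EC; A -> d; B -> c; C -> BE; E -> f | AA

No ε-productions.
No unit productions to eliminate.
TERM: introduce B -> c, A -> d and substitute in every rule of length ≥2.
BIN: S -> EBE becomes S -> EC, C -> BE.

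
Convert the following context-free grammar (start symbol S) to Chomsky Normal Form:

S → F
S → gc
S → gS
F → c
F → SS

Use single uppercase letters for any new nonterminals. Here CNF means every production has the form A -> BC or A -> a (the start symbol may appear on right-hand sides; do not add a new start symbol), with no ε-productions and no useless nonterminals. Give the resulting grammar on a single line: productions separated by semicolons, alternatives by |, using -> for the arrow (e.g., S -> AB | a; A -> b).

S -> c | AB | AS | SS; A -> g; B -> c

No ε-productions.
After unit-elimination: S -> c | SS | gS | gc; F -> c | SS.
TERM: introduce B -> c, A -> g and substitute in every rule of length ≥2.
Drop unreachable/unproductive: F.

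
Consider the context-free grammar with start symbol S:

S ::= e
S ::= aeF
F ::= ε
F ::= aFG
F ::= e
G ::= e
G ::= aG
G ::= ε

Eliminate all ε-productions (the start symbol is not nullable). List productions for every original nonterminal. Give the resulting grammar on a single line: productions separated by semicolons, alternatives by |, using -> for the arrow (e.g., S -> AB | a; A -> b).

Nullable set: {F, G}.
S -> aeF: F nullable, giving ae | aeF.
Drop F -> ε.
F -> aFG: F, G nullable, giving a | aF | aFG | aG.
Drop G -> ε.
G -> aG: G nullable, giving a | aG.
Unchanged (no nullable symbols): S -> e; F -> e; G -> e.

S -> e | ae | aeF; F -> a | e | aF | aG | aFG; G -> a | e | aG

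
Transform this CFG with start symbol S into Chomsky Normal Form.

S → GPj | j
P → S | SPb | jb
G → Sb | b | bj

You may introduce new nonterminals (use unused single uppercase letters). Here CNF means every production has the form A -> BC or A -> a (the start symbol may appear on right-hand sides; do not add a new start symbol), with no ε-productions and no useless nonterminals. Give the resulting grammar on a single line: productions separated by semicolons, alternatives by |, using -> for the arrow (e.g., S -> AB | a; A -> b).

S -> j | GE; A -> b; B -> j; C -> PB; D -> PA; E -> PB; G -> b | AB | SA; P -> j | BA | GC | SD

No ε-productions.
After unit-elimination: S -> j | GPj; G -> b | Sb | bj; P -> j | jb | GPj | SPb.
TERM: introduce A -> b, B -> j and substitute in every rule of length ≥2.
BIN: P -> GPB becomes P -> GC, C -> PB; P -> SPA becomes P -> SD, D -> PA; S -> GPB becomes S -> GE, E -> PB.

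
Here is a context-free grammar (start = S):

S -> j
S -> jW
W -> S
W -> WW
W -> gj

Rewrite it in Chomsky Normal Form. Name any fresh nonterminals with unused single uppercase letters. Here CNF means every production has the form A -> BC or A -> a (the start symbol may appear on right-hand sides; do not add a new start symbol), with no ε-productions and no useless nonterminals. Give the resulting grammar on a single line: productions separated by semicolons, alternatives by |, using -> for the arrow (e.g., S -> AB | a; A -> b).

No ε-productions.
After unit-elimination: S -> j | jW; W -> j | WW | gj | jW.
TERM: introduce B -> g, A -> j and substitute in every rule of length ≥2.

S -> j | AW; A -> j; B -> g; W -> j | AW | BA | WW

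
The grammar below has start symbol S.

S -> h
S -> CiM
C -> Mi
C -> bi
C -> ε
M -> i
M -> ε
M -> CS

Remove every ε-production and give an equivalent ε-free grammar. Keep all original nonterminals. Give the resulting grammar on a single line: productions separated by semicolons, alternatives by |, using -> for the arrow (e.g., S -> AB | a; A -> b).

Nullable set: {C, M}.
S -> CiM: C, M nullable, giving Ci | CiM | i | iM.
Drop C -> ε.
C -> Mi: M nullable, giving Mi | i.
Drop M -> ε.
M -> CS: C nullable, giving CS | S.
Unchanged (no nullable symbols): S -> h; C -> bi; M -> i.

S -> h | i | Ci | iM | CiM; C -> i | Mi | bi; M -> S | i | CS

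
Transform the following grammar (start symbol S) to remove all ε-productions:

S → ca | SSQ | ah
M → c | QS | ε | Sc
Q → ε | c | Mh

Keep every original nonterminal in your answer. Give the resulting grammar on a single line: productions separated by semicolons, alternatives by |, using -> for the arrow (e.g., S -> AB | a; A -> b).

Nullable set: {M, Q}.
S -> SSQ: Q nullable, giving SS | SSQ.
Drop M -> ε.
M -> QS: Q nullable, giving QS | S.
Drop Q -> ε.
Q -> Mh: M nullable, giving Mh | h.
Unchanged (no nullable symbols): S -> ah; S -> ca; M -> Sc; M -> c; Q -> c.

S -> SS | ah | ca | SSQ; M -> S | c | QS | Sc; Q -> c | h | Mh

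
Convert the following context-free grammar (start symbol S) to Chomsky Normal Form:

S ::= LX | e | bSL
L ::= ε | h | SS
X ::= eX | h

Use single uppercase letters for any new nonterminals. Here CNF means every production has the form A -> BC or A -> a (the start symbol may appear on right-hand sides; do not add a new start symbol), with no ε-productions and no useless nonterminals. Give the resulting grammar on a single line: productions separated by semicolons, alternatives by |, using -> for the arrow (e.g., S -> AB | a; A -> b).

Nullable: {L}; after ε-elimination: S -> X | e | LX | bS | bSL; L -> h | SS; X -> h | eX.
After unit-elimination: S -> e | h | LX | bS | eX | bSL; L -> h | SS; X -> h | eX.
TERM: introduce A -> b, B -> e and substitute in every rule of length ≥2.
BIN: S -> ASL becomes S -> AC, C -> SL.

S -> e | h | AC | AS | BX | LX; A -> b; B -> e; C -> SL; L -> h | SS; X -> h | BX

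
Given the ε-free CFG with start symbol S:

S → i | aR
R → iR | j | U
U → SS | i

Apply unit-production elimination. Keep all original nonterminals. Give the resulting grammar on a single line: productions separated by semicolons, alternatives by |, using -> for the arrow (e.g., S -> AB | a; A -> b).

S -> i | aR; R -> i | j | SS | iR; U -> i | SS

Unit productions: R->U.
Unit pairs (A ⇒* B via units): (R,U).
S: inherits non-unit rules of {S} → aR | i.
R: inherits non-unit rules of {R, U} → SS | i | iR | j.
U: inherits non-unit rules of {U} → SS | i.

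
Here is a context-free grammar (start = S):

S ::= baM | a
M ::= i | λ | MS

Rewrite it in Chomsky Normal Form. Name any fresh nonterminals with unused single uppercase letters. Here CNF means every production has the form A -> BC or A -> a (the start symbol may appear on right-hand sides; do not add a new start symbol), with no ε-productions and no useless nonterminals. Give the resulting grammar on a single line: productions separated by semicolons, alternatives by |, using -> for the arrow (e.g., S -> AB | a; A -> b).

Nullable: {M}; after ε-elimination: S -> a | ba | baM; M -> S | i | MS.
After unit-elimination: S -> a | ba | baM; M -> a | i | MS | ba | baM.
TERM: introduce B -> a, A -> b and substitute in every rule of length ≥2.
BIN: M -> ABM becomes M -> AC, C -> BM; S -> ABM becomes S -> AD, D -> BM.

S -> a | AB | AD; A -> b; B -> a; C -> BM; D -> BM; M -> a | i | AB | AC | MS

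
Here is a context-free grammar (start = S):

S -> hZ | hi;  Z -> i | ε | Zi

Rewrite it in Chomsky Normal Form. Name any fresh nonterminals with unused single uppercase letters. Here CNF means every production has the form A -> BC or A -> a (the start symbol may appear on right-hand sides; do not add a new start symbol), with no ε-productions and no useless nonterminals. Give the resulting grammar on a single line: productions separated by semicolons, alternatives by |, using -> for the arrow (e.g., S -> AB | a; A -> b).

S -> h | AB | AZ; A -> h; B -> i; Z -> i | ZB

Nullable: {Z}; after ε-elimination: S -> h | hZ | hi; Z -> i | Zi.
No unit productions to eliminate.
TERM: introduce A -> h, B -> i and substitute in every rule of length ≥2.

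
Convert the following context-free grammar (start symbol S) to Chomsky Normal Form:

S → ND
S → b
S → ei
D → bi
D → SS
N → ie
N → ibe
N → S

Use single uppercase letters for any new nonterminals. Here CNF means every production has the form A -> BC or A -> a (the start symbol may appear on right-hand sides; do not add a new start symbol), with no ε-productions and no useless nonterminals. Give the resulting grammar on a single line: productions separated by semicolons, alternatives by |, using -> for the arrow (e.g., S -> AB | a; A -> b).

S -> b | CB | ND; A -> b; B -> i; C -> e; D -> AB | SS; E -> AC; N -> b | BC | BE | CB | ND

No ε-productions.
After unit-elimination: S -> b | ND | ei; D -> SS | bi; N -> b | ND | ei | ie | ibe.
TERM: introduce A -> b, C -> e, B -> i and substitute in every rule of length ≥2.
BIN: N -> BAC becomes N -> BE, E -> AC.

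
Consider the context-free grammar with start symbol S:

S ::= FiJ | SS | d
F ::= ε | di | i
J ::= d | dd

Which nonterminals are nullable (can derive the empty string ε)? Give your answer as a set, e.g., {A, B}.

{F}

Directly nullable (have an ε-rule): {F}.
Not nullable: J, S — each has a terminal in every rule's right-hand side or depends on a non-nullable symbol.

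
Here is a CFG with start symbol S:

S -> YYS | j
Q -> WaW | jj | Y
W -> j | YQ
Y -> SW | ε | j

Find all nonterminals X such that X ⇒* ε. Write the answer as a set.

Directly nullable (have an ε-rule): {Y}.
Q is nullable via Q -> Y (every symbol on the right is already known nullable).
W is nullable via W -> YQ (every symbol on the right is already known nullable).
Not nullable: S — each has a terminal in every rule's right-hand side or depends on a non-nullable symbol.

{Q, W, Y}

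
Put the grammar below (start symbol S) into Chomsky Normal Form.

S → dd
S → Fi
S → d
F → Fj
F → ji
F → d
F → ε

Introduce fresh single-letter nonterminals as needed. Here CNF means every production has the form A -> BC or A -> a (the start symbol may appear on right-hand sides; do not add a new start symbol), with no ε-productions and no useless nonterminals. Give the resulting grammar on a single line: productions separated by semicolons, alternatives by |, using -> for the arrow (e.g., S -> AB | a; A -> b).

S -> d | i | CC | FB; A -> j; B -> i; C -> d; F -> d | j | AB | FA

Nullable: {F}; after ε-elimination: S -> d | i | Fi | dd; F -> d | j | Fj | ji.
No unit productions to eliminate.
TERM: introduce C -> d, B -> i, A -> j and substitute in every rule of length ≥2.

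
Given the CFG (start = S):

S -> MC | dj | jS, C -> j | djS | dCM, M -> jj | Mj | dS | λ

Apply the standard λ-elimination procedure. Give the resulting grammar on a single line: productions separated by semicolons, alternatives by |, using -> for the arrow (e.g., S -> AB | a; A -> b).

Nullable set: {M}.
S -> MC: M nullable, giving C | MC.
C -> dCM: M nullable, giving dC | dCM.
Drop M -> λ.
M -> Mj: M nullable, giving Mj | j.
Unchanged (no nullable symbols): S -> dj; S -> jS; C -> djS; C -> j; M -> dS; M -> jj.

S -> C | MC | dj | jS; C -> j | dC | dCM | djS; M -> j | Mj | dS | jj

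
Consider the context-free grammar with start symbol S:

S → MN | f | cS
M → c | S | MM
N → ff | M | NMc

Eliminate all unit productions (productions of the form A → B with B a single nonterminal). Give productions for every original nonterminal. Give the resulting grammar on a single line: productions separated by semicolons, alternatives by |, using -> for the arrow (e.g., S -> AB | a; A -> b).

Unit productions: M->S, N->M.
Unit pairs (A ⇒* B via units): (M,S), (N,M), (N,S).
S: inherits non-unit rules of {S} → MN | cS | f.
M: inherits non-unit rules of {M, S} → MM | MN | c | cS | f.
N: inherits non-unit rules of {M, N, S} → MM | MN | NMc | c | cS | f | ff.

S -> f | MN | cS; M -> c | f | MM | MN | cS; N -> c | f | MM | MN | cS | ff | NMc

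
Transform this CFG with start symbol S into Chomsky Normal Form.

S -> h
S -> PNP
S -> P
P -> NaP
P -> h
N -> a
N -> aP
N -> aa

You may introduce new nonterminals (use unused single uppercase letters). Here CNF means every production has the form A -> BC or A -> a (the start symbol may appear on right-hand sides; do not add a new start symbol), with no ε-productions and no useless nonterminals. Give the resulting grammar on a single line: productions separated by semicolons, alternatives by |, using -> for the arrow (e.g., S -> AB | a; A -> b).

S -> h | NC | PD; A -> a; B -> AP; C -> AP; D -> NP; N -> a | AA | AP; P -> h | NB

No ε-productions.
After unit-elimination: S -> h | NaP | PNP; N -> a | aP | aa; P -> h | NaP.
TERM: introduce A -> a and substitute in every rule of length ≥2.
BIN: P -> NAP becomes P -> NB, B -> AP; S -> NAP becomes S -> NC, C -> AP; S -> PNP becomes S -> PD, D -> NP.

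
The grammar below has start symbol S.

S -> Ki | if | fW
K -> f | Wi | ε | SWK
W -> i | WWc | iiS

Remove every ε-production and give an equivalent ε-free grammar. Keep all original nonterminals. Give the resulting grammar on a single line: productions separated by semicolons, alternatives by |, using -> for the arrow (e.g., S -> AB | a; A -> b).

Nullable set: {K}.
S -> Ki: K nullable, giving Ki | i.
Drop K -> ε.
K -> SWK: K nullable, giving SW | SWK.
Unchanged (no nullable symbols): S -> fW; S -> if; K -> Wi; K -> f; W -> WWc; W -> i; W -> iiS.

S -> i | Ki | fW | if; K -> f | SW | Wi | SWK; W -> i | WWc | iiS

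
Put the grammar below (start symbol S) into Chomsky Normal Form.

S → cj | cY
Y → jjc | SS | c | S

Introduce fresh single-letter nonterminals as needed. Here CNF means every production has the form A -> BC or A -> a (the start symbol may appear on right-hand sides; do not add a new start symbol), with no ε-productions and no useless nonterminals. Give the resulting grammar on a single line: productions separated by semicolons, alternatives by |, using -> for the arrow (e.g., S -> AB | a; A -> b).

S -> AB | AY; A -> c; B -> j; C -> BA; Y -> c | AB | AY | BC | SS

No ε-productions.
After unit-elimination: S -> cY | cj; Y -> c | SS | cY | cj | jjc.
TERM: introduce A -> c, B -> j and substitute in every rule of length ≥2.
BIN: Y -> BBA becomes Y -> BC, C -> BA.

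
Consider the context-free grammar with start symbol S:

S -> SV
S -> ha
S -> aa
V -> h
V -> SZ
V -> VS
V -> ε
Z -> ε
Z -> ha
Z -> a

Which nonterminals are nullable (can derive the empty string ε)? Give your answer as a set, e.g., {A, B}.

{V, Z}

Directly nullable (have an ε-rule): {V, Z}.
Not nullable: S — each has a terminal in every rule's right-hand side or depends on a non-nullable symbol.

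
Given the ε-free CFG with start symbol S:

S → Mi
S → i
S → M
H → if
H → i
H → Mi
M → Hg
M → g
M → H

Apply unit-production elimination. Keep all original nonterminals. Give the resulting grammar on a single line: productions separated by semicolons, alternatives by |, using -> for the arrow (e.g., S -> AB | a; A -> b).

Unit productions: M->H, S->M.
Unit pairs (A ⇒* B via units): (M,H), (S,H), (S,M).
S: inherits non-unit rules of {H, M, S} → Hg | Mi | g | i | if.
H: inherits non-unit rules of {H} → Mi | i | if.
M: inherits non-unit rules of {H, M} → Hg | Mi | g | i | if.

S -> g | i | Hg | Mi | if; H -> i | Mi | if; M -> g | i | Hg | Mi | if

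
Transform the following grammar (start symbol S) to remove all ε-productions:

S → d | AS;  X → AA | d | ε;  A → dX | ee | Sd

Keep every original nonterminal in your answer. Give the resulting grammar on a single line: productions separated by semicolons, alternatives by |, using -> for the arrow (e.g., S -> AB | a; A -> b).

S -> d | AS; A -> d | Sd | dX | ee; X -> d | AA

Nullable set: {X}.
A -> dX: X nullable, giving d | dX.
Drop X -> ε.
Unchanged (no nullable symbols): S -> AS; S -> d; A -> Sd; A -> ee; X -> AA; X -> d.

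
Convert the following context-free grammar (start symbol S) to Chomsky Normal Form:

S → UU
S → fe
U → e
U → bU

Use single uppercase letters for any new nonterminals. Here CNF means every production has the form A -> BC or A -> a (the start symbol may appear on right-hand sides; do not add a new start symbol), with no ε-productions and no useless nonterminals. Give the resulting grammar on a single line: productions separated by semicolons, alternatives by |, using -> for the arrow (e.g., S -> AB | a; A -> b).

S -> AB | UU; A -> f; B -> e; C -> b; U -> e | CU

No ε-productions.
No unit productions to eliminate.
TERM: introduce C -> b, B -> e, A -> f and substitute in every rule of length ≥2.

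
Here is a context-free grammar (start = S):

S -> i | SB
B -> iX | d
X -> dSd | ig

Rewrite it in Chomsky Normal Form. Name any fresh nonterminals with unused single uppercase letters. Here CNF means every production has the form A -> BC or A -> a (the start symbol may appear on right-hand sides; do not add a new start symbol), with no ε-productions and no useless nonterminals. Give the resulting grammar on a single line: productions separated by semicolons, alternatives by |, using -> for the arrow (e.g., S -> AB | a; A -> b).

No ε-productions.
No unit productions to eliminate.
TERM: introduce C -> d, D -> g, A -> i and substitute in every rule of length ≥2.
BIN: X -> CSC becomes X -> CE, E -> SC.

S -> i | SB; A -> i; B -> d | AX; C -> d; D -> g; E -> SC; X -> AD | CE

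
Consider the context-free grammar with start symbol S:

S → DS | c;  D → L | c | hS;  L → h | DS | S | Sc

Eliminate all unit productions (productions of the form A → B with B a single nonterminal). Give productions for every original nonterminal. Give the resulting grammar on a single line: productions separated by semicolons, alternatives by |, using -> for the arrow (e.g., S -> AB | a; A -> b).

S -> c | DS; D -> c | h | DS | Sc | hS; L -> c | h | DS | Sc

Unit productions: D->L, L->S.
Unit pairs (A ⇒* B via units): (D,L), (D,S), (L,S).
S: inherits non-unit rules of {S} → DS | c.
D: inherits non-unit rules of {D, L, S} → DS | Sc | c | h | hS.
L: inherits non-unit rules of {L, S} → DS | Sc | c | h.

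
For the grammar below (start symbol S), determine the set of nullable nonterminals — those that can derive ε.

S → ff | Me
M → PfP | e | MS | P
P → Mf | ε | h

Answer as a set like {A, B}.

Directly nullable (have an ε-rule): {P}.
M is nullable via M -> P (every symbol on the right is already known nullable).
Not nullable: S — each has a terminal in every rule's right-hand side or depends on a non-nullable symbol.

{M, P}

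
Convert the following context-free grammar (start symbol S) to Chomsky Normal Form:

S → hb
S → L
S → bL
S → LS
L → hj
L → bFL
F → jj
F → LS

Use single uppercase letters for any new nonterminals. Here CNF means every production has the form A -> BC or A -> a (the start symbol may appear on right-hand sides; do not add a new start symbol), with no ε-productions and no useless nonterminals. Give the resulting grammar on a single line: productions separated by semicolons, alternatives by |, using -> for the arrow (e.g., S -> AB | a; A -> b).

S -> BE | BL | CA | CB | LS; A -> j; B -> b; C -> h; D -> FL; E -> FL; F -> AA | LS; L -> BD | CA

No ε-productions.
After unit-elimination: S -> LS | bL | hb | hj | bFL; F -> LS | jj; L -> hj | bFL.
TERM: introduce B -> b, C -> h, A -> j and substitute in every rule of length ≥2.
BIN: L -> BFL becomes L -> BD, D -> FL; S -> BFL becomes S -> BE, E -> FL.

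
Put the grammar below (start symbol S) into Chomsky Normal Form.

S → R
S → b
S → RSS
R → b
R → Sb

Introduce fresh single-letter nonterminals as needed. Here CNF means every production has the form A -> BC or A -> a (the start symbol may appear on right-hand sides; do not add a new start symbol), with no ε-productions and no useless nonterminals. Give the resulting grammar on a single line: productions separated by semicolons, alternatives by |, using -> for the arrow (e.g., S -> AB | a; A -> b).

S -> b | RB | SA; A -> b; B -> SS; R -> b | SA

No ε-productions.
After unit-elimination: S -> b | Sb | RSS; R -> b | Sb.
TERM: introduce A -> b and substitute in every rule of length ≥2.
BIN: S -> RSS becomes S -> RB, B -> SS.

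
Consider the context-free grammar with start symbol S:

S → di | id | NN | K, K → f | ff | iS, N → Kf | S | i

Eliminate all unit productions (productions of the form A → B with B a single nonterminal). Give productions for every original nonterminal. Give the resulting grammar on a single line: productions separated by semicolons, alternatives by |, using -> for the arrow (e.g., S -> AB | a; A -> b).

Unit productions: N->S, S->K.
Unit pairs (A ⇒* B via units): (N,K), (N,S), (S,K).
S: inherits non-unit rules of {K, S} → NN | di | f | ff | iS | id.
K: inherits non-unit rules of {K} → f | ff | iS.
N: inherits non-unit rules of {K, N, S} → Kf | NN | di | f | ff | i | iS | id.

S -> f | NN | di | ff | iS | id; K -> f | ff | iS; N -> f | i | Kf | NN | di | ff | iS | id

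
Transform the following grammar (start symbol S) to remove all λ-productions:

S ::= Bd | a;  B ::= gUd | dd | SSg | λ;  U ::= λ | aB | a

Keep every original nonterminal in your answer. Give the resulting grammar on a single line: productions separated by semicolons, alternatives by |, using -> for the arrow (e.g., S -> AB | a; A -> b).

Nullable set: {B, U}.
S -> Bd: B nullable, giving Bd | d.
Drop B -> λ.
B -> gUd: U nullable, giving gUd | gd.
Drop U -> λ.
U -> aB: B nullable, giving a | aB.
Unchanged (no nullable symbols): S -> a; B -> SSg; B -> dd; U -> a.

S -> a | d | Bd; B -> dd | gd | SSg | gUd; U -> a | aB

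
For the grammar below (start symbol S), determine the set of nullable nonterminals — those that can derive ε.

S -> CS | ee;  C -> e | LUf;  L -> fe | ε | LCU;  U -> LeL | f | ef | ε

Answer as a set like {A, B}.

Directly nullable (have an ε-rule): {L, U}.
Not nullable: C, S — each has a terminal in every rule's right-hand side or depends on a non-nullable symbol.

{L, U}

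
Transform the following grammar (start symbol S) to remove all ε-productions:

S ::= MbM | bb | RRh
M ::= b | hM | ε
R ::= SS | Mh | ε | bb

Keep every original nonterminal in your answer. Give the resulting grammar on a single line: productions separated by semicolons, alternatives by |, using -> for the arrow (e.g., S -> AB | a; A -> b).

S -> b | h | Mb | Rh | bM | bb | MbM | RRh; M -> b | h | hM; R -> h | Mh | SS | bb

Nullable set: {M, R}.
S -> MbM: M, M nullable, giving Mb | MbM | b | bM.
S -> RRh: R, R nullable, giving RRh | Rh | h.
Drop M -> ε.
M -> hM: M nullable, giving h | hM.
Drop R -> ε.
R -> Mh: M nullable, giving Mh | h.
Unchanged (no nullable symbols): S -> bb; M -> b; R -> SS; R -> bb.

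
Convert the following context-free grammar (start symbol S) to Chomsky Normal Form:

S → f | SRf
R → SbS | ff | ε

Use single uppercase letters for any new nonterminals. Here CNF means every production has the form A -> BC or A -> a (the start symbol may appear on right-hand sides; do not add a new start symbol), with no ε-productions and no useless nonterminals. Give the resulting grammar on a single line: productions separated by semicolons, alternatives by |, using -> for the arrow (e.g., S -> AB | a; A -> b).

S -> f | SB | SD; A -> b; B -> f; C -> AS; D -> RB; R -> BB | SC

Nullable: {R}; after ε-elimination: S -> f | Sf | SRf; R -> ff | SbS.
No unit productions to eliminate.
TERM: introduce A -> b, B -> f and substitute in every rule of length ≥2.
BIN: R -> SAS becomes R -> SC, C -> AS; S -> SRB becomes S -> SD, D -> RB.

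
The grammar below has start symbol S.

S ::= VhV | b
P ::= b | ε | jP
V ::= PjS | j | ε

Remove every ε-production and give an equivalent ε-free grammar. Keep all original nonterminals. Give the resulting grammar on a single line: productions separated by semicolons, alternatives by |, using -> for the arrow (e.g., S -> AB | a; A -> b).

S -> b | h | Vh | hV | VhV; P -> b | j | jP; V -> j | jS | PjS

Nullable set: {P, V}.
S -> VhV: V, V nullable, giving Vh | VhV | h | hV.
Drop P -> ε.
P -> jP: P nullable, giving j | jP.
Drop V -> ε.
V -> PjS: P nullable, giving PjS | jS.
Unchanged (no nullable symbols): S -> b; P -> b; V -> j.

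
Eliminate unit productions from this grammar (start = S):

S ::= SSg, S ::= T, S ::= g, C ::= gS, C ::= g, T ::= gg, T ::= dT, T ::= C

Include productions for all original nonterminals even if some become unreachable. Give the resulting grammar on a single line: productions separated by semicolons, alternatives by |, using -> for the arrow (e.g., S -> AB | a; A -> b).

S -> g | dT | gS | gg | SSg; C -> g | gS; T -> g | dT | gS | gg

Unit productions: S->T, T->C.
Unit pairs (A ⇒* B via units): (S,C), (S,T), (T,C).
S: inherits non-unit rules of {C, S, T} → SSg | dT | g | gS | gg.
C: inherits non-unit rules of {C} → g | gS.
T: inherits non-unit rules of {C, T} → dT | g | gS | gg.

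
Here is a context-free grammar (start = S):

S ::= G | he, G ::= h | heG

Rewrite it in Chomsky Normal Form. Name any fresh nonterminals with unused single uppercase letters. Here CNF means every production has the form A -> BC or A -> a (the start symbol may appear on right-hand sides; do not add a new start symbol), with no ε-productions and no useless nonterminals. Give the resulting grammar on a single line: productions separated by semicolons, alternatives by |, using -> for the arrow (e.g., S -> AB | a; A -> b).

No ε-productions.
After unit-elimination: S -> h | he | heG; G -> h | heG.
TERM: introduce B -> e, A -> h and substitute in every rule of length ≥2.
BIN: G -> ABG becomes G -> AC, C -> BG; S -> ABG becomes S -> AD, D -> BG.

S -> h | AB | AD; A -> h; B -> e; C -> BG; D -> BG; G -> h | AC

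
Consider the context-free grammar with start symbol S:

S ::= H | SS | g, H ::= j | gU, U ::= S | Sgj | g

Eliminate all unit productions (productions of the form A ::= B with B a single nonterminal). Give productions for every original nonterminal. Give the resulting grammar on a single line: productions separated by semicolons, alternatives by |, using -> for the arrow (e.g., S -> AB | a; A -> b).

S -> g | j | SS | gU; H -> j | gU; U -> g | j | SS | gU | Sgj

Unit productions: S->H, U->S.
Unit pairs (A ⇒* B via units): (S,H), (U,H), (U,S).
S: inherits non-unit rules of {H, S} → SS | g | gU | j.
H: inherits non-unit rules of {H} → gU | j.
U: inherits non-unit rules of {H, S, U} → SS | Sgj | g | gU | j.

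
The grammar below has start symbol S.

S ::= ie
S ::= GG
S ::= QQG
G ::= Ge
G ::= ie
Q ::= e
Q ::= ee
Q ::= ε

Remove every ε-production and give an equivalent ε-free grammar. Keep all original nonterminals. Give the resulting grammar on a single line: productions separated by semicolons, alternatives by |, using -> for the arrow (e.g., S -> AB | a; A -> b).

Nullable set: {Q}.
S -> QQG: Q, Q nullable, giving G | QG | QQG.
Drop Q -> ε.
Unchanged (no nullable symbols): S -> GG; S -> ie; G -> Ge; G -> ie; Q -> e; Q -> ee.

S -> G | GG | QG | ie | QQG; G -> Ge | ie; Q -> e | ee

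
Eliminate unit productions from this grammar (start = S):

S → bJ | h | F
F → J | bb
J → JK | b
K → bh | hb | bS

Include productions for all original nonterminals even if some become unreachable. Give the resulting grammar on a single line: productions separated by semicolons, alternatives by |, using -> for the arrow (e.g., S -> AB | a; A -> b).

Unit productions: F->J, S->F.
Unit pairs (A ⇒* B via units): (F,J), (S,F), (S,J).
S: inherits non-unit rules of {F, J, S} → JK | b | bJ | bb | h.
F: inherits non-unit rules of {F, J} → JK | b | bb.
J: inherits non-unit rules of {J} → JK | b.
K: inherits non-unit rules of {K} → bS | bh | hb.

S -> b | h | JK | bJ | bb; F -> b | JK | bb; J -> b | JK; K -> bS | bh | hb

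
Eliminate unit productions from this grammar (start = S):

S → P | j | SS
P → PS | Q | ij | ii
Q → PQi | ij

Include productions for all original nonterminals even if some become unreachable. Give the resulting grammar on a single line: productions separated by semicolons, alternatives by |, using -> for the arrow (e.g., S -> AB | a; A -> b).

S -> j | PS | SS | ii | ij | PQi; P -> PS | ii | ij | PQi; Q -> ij | PQi

Unit productions: P->Q, S->P.
Unit pairs (A ⇒* B via units): (P,Q), (S,P), (S,Q).
S: inherits non-unit rules of {P, Q, S} → PQi | PS | SS | ii | ij | j.
P: inherits non-unit rules of {P, Q} → PQi | PS | ii | ij.
Q: inherits non-unit rules of {Q} → PQi | ij.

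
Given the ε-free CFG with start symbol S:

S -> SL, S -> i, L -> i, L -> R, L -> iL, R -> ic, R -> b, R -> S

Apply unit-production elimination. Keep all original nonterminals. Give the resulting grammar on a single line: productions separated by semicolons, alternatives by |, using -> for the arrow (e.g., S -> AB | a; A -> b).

S -> i | SL; L -> b | i | SL | iL | ic; R -> b | i | SL | ic

Unit productions: L->R, R->S.
Unit pairs (A ⇒* B via units): (L,R), (L,S), (R,S).
S: inherits non-unit rules of {S} → SL | i.
L: inherits non-unit rules of {L, R, S} → SL | b | i | iL | ic.
R: inherits non-unit rules of {R, S} → SL | b | i | ic.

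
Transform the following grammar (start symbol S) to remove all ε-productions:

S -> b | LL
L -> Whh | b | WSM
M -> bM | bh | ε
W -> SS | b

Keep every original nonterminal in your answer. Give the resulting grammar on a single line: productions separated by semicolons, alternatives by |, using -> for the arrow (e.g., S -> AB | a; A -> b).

S -> b | LL; L -> b | WS | WSM | Whh; M -> b | bM | bh; W -> b | SS

Nullable set: {M}.
L -> WSM: M nullable, giving WS | WSM.
Drop M -> ε.
M -> bM: M nullable, giving b | bM.
Unchanged (no nullable symbols): S -> LL; S -> b; L -> Whh; L -> b; M -> bh; W -> SS; W -> b.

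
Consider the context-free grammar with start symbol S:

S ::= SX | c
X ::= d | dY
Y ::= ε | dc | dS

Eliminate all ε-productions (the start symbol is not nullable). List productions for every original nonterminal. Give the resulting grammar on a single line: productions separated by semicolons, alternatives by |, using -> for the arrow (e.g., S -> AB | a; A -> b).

S -> c | SX; X -> d | dY; Y -> dS | dc

Nullable set: {Y}.
X -> dY: Y nullable, giving d | dY.
Drop Y -> ε.
Unchanged (no nullable symbols): S -> SX; S -> c; X -> d; Y -> dS; Y -> dc.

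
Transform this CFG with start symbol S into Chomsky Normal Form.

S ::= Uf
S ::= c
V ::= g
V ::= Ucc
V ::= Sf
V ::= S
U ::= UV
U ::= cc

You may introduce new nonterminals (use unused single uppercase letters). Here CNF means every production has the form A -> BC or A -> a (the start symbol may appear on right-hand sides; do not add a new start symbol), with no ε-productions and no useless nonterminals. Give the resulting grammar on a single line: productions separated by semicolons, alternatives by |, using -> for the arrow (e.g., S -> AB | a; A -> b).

No ε-productions.
After unit-elimination: S -> c | Uf; U -> UV | cc; V -> c | g | Sf | Uf | Ucc.
TERM: introduce B -> c, A -> f and substitute in every rule of length ≥2.
BIN: V -> UBB becomes V -> UC, C -> BB.

S -> c | UA; A -> f; B -> c; C -> BB; U -> BB | UV; V -> c | g | SA | UA | UC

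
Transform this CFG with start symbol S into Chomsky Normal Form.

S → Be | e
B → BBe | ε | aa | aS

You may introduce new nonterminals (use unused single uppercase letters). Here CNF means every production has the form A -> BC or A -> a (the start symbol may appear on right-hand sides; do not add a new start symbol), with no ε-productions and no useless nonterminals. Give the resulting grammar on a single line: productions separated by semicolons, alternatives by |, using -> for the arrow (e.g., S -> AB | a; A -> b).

Nullable: {B}; after ε-elimination: S -> e | Be; B -> e | Be | aS | aa | BBe.
No unit productions to eliminate.
TERM: introduce C -> a, A -> e and substitute in every rule of length ≥2.
BIN: B -> BBA becomes B -> BD, D -> BA.

S -> e | BA; A -> e; B -> e | BA | BD | CC | CS; C -> a; D -> BA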